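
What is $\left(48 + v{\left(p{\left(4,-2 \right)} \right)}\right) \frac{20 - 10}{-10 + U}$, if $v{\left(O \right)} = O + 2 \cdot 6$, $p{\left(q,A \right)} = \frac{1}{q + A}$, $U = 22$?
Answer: $\frac{605}{12} \approx 50.417$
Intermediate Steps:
$p{\left(q,A \right)} = \frac{1}{A + q}$
$v{\left(O \right)} = 12 + O$ ($v{\left(O \right)} = O + 12 = 12 + O$)
$\left(48 + v{\left(p{\left(4,-2 \right)} \right)}\right) \frac{20 - 10}{-10 + U} = \left(48 + \left(12 + \frac{1}{-2 + 4}\right)\right) \frac{20 - 10}{-10 + 22} = \left(48 + \left(12 + \frac{1}{2}\right)\right) \frac{10}{12} = \left(48 + \left(12 + \frac{1}{2}\right)\right) 10 \cdot \frac{1}{12} = \left(48 + \frac{25}{2}\right) \frac{5}{6} = \frac{121}{2} \cdot \frac{5}{6} = \frac{605}{12}$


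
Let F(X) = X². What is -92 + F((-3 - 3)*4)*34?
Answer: 19492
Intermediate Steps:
-92 + F((-3 - 3)*4)*34 = -92 + ((-3 - 3)*4)²*34 = -92 + (-6*4)²*34 = -92 + (-24)²*34 = -92 + 576*34 = -92 + 19584 = 19492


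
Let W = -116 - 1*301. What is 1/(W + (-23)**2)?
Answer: 1/112 ≈ 0.0089286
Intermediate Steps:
W = -417 (W = -116 - 301 = -417)
1/(W + (-23)**2) = 1/(-417 + (-23)**2) = 1/(-417 + 529) = 1/112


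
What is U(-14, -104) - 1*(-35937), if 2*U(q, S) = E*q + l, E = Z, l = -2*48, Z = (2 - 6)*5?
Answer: 36029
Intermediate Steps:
Z = -20 (Z = -4*5 = -20)
l = -96
E = -20
U(q, S) = -48 - 10*q (U(q, S) = (-20*q - 96)/2 = (-96 - 20*q)/2 = -48 - 10*q)
U(-14, -104) - 1*(-35937) = (-48 - 10*(-14)) - 1*(-35937) = (-48 + 140) + 35937 = 92 + 35937 = 36029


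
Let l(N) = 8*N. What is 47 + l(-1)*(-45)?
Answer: 407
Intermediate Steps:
47 + l(-1)*(-45) = 47 + (8*(-1))*(-45) = 47 - 8*(-45) = 47 + 360 = 407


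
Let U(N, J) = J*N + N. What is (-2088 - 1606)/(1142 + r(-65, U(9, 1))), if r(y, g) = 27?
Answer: -3694/1169 ≈ -3.1600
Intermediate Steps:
U(N, J) = N + J*N
(-2088 - 1606)/(1142 + r(-65, U(9, 1))) = (-2088 - 1606)/(1142 + 27) = -3694/1169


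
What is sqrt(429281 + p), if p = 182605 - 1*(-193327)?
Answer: sqrt(805213) ≈ 897.34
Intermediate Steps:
p = 375932 (p = 182605 + 193327 = 375932)
sqrt(429281 + p) = sqrt(429281 + 375932) = sqrt(805213)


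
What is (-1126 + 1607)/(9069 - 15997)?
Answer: -481/6928 ≈ -0.069428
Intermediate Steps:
(-1126 + 1607)/(9069 - 15997) = 481/(-6928) = 481*(-1/6928) = -481/6928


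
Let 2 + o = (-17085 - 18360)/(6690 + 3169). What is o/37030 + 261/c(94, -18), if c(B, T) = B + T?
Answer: 47640683291/13872993260 ≈ 3.4341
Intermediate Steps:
o = -55163/9859 (o = -2 + (-17085 - 18360)/(6690 + 3169) = -2 - 35445/9859 = -55163/9859 ≈ -5.5952)
o/37030 + 261/c(94, -18) = -55163/9859/37030 + 261/(94 - 18) = -55163/9859*1/37030 + 261/76 = -55163/365078770 + 261*(1/76) = -55163/365078770 + 261/76 = 47640683291/13872993260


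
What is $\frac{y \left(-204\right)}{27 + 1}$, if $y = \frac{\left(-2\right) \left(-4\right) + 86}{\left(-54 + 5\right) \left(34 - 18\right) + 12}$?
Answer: $\frac{2397}{2702} \approx 0.88712$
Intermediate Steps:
$y = - \frac{47}{386}$ ($y = \frac{8 + 86}{\left(-49\right) 16 + 12} = \frac{94}{-784 + 12} = \frac{94}{-772} = 94 \left(- \frac{1}{772}\right) = - \frac{47}{386} \approx -0.12176$)
$\frac{y \left(-204\right)}{27 + 1} = \frac{\left(- \frac{47}{386}\right) \left(-204\right)}{27 + 1} = \frac{4794}{193 \cdot 28} = \frac{4794}{193} \cdot \frac{1}{28} = \frac{2397}{2702}$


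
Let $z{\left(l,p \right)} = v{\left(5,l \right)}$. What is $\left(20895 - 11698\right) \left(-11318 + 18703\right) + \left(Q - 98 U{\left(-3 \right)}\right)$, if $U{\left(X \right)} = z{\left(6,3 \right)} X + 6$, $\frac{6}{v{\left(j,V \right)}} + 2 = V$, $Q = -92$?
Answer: $67919606$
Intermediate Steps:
$v{\left(j,V \right)} = \frac{6}{-2 + V}$
$z{\left(l,p \right)} = \frac{6}{-2 + l}$
$U{\left(X \right)} = 6 + \frac{3 X}{2}$ ($U{\left(X \right)} = \frac{6}{-2 + 6} X + 6 = \frac{6}{4} X + 6 = 6 \cdot \frac{1}{4} X + 6 = \frac{3 X}{2} + 6 = 6 + \frac{3 X}{2}$)
$\left(20895 - 11698\right) \left(-11318 + 18703\right) + \left(Q - 98 U{\left(-3 \right)}\right) = \left(20895 - 11698\right) \left(-11318 + 18703\right) - \left(92 + 98 \left(6 + \frac{3}{2} \left(-3\right)\right)\right) = 9197 \cdot 7385 - \left(92 + 98 \left(6 - \frac{9}{2}\right)\right) = 67919845 - 239 = 67919606$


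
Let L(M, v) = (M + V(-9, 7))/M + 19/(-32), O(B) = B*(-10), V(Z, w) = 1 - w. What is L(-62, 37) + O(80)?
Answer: -793101/992 ≈ -799.50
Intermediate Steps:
O(B) = -10*B
L(M, v) = -19/32 + (-6 + M)/M (L(M, v) = (M + (1 - 1*7))/M + 19/(-32) = (M + (1 - 7))/M + 19*(-1/32) = (M - 6)/M - 19/32 = (-6 + M)/M - 19/32 = -19/32 + (-6 + M)/M)
L(-62, 37) + O(80) = (13/32 - 6/(-62)) - 10*80 = (13/32 - 6*(-1/62)) - 800 = (13/32 + 3/31) - 800 = 499/992 - 800 = -793101/992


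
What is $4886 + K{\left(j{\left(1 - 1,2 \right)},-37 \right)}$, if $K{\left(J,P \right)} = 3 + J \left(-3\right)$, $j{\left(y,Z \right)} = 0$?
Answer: $4889$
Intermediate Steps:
$K{\left(J,P \right)} = 3 - 3 J$
$4886 + K{\left(j{\left(1 - 1,2 \right)},-37 \right)} = 4886 + \left(3 - 0\right) = 4886 + \left(3 + 0\right) = 4886 + 3 = 4889$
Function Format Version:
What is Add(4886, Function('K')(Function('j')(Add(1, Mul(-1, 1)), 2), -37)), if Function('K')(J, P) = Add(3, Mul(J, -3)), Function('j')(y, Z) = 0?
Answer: 4889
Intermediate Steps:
Function('K')(J, P) = Add(3, Mul(-3, J))
Add(4886, Function('K')(Function('j')(Add(1, Mul(-1, 1)), 2), -37)) = Add(4886, Add(3, Mul(-3, 0))) = Add(4886, Add(3, 0)) = Add(4886, 3) = 4889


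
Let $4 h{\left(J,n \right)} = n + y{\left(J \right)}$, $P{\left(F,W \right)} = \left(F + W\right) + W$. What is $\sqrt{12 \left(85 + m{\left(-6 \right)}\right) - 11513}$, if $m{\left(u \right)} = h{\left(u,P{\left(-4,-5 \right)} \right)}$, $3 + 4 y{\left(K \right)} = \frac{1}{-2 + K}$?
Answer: $\frac{i \sqrt{674390}}{8} \approx 102.65 i$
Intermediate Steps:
$y{\left(K \right)} = - \frac{3}{4} + \frac{1}{4 \left(-2 + K\right)}$
$P{\left(F,W \right)} = F + 2 W$
$h{\left(J,n \right)} = \frac{n}{4} + \frac{7 - 3 J}{16 \left(-2 + J\right)}$ ($h{\left(J,n \right)} = \frac{n + \frac{7 - 3 J}{4 \left(-2 + J\right)}}{4} = \frac{n}{4} + \frac{7 - 3 J}{16 \left(-2 + J\right)}$)
$m{\left(u \right)} = \frac{119 - 59 u}{16 \left(-2 + u\right)}$ ($m{\left(u \right)} = \frac{7 - 3 u + 4 \left(-4 + 2 \left(-5\right)\right) \left(-2 + u\right)}{16 \left(-2 + u\right)} = \frac{7 - 3 u + 4 \left(-4 - 10\right) \left(-2 + u\right)}{16 \left(-2 + u\right)} = \frac{7 - 3 u + 4 \left(-14\right) \left(-2 + u\right)}{16 \left(-2 + u\right)} = \frac{7 - 3 u - \left(-112 + 56 u\right)}{16 \left(-2 + u\right)} = \frac{119 - 59 u}{16 \left(-2 + u\right)}$)
$\sqrt{12 \left(85 + m{\left(-6 \right)}\right) - 11513} = \sqrt{12 \left(85 + \frac{119 - -354}{16 \left(-2 - 6\right)}\right) - 11513} = \sqrt{12 \left(85 + \frac{119 + 354}{16 \left(-8\right)}\right) - 11513} = \sqrt{12 \left(85 + \frac{1}{16} \left(- \frac{1}{8}\right) 473\right) - 11513} = \sqrt{12 \left(85 - \frac{473}{128}\right) - 11513} = \sqrt{12 \cdot \frac{10407}{128} - 11513} = \sqrt{\frac{31221}{32} - 11513} = \sqrt{- \frac{337195}{32}} = \frac{i \sqrt{674390}}{8}$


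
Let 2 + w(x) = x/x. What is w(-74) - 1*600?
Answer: -601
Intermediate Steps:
w(x) = -1 (w(x) = -2 + x/x = -2 + 1 = -1)
w(-74) - 1*600 = -1 - 1*600 = -1 - 600 = -601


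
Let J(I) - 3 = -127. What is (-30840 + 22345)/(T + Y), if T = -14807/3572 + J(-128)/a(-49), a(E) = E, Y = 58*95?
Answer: -297372572/192824333 ≈ -1.5422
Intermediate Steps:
J(I) = -124 (J(I) = 3 - 127 = -124)
Y = 5510
T = -282615/175028 (T = -14807/3572 - 124/(-49) = -14807*1/3572 - 124*(-1/49) = -14807/3572 + 124/49 = -282615/175028 ≈ -1.6147)
(-30840 + 22345)/(T + Y) = (-30840 + 22345)/(-282615/175028 + 5510) = -8495/964121665/175028 = -8495*175028/964121665 = -297372572/192824333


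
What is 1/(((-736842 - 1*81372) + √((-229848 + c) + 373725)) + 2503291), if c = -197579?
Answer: 1685077/2839484549631 - I*√53702/2839484549631 ≈ 5.9344e-7 - 8.1612e-11*I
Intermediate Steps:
1/(((-736842 - 1*81372) + √((-229848 + c) + 373725)) + 2503291) = 1/(((-736842 - 1*81372) + √((-229848 - 197579) + 373725)) + 2503291) = 1/(((-736842 - 81372) + √(-427427 + 373725)) + 2503291) = 1/((-818214 + √(-53702)) + 2503291) = 1/((-818214 + I*√53702) + 2503291) = 1/(1685077 + I*√53702)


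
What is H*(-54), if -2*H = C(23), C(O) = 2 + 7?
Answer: 243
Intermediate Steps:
C(O) = 9
H = -9/2 (H = -½*9 = -9/2 ≈ -4.5000)
H*(-54) = -9/2*(-54) = 243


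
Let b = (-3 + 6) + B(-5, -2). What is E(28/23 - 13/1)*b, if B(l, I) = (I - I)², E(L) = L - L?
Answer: 0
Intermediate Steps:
E(L) = 0
B(l, I) = 0 (B(l, I) = 0² = 0)
b = 3 (b = (-3 + 6) + 0 = 3 + 0 = 3)
E(28/23 - 13/1)*b = 0*3 = 0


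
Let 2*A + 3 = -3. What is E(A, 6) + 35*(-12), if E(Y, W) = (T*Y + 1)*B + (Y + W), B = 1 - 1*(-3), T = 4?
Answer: -461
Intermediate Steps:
A = -3 (A = -3/2 + (½)*(-3) = -3/2 - 3/2 = -3)
B = 4 (B = 1 + 3 = 4)
E(Y, W) = 4 + W + 17*Y (E(Y, W) = (4*Y + 1)*4 + (Y + W) = (1 + 4*Y)*4 + (W + Y) = (4 + 16*Y) + (W + Y) = 4 + W + 17*Y)
E(A, 6) + 35*(-12) = (4 + 6 + 17*(-3)) + 35*(-12) = (4 + 6 - 51) - 420 = -41 - 420 = -461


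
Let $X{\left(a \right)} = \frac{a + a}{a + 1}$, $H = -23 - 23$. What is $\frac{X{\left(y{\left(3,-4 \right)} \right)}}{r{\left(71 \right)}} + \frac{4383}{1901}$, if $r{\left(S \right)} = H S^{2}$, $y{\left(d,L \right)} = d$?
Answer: $\frac{2032706973}{881630572} \approx 2.3056$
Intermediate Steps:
$H = -46$ ($H = -23 - 23 = -46$)
$r{\left(S \right)} = - 46 S^{2}$
$X{\left(a \right)} = \frac{2 a}{1 + a}$
$\frac{X{\left(y{\left(3,-4 \right)} \right)}}{r{\left(71 \right)}} + \frac{4383}{1901} = \frac{2 \cdot 3 \frac{1}{1 + 3}}{\left(-46\right) 71^{2}} + \frac{4383}{1901} = \frac{2 \cdot 3 \cdot \frac{1}{4}}{\left(-46\right) 5041} + 4383 \cdot \frac{1}{1901} = \frac{2 \cdot 3 \cdot \frac{1}{4}}{-231886} + \frac{4383}{1901} = \frac{3}{2} \left(- \frac{1}{231886}\right) + \frac{4383}{1901} = - \frac{3}{463772} + \frac{4383}{1901} = \frac{2032706973}{881630572}$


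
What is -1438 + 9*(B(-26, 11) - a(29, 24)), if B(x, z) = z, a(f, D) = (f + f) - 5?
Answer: -1816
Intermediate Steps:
a(f, D) = -5 + 2*f (a(f, D) = 2*f - 5 = -5 + 2*f)
-1438 + 9*(B(-26, 11) - a(29, 24)) = -1438 + 9*(11 - (-5 + 2*29)) = -1438 + 9*(11 - (-5 + 58)) = -1438 + 9*(11 - 1*53) = -1438 + 9*(11 - 53) = -1438 + 9*(-42) = -1438 - 378 = -1816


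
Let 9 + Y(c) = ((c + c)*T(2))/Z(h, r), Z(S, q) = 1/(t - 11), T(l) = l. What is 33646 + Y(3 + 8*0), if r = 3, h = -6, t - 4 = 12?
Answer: 33697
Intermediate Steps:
t = 16 (t = 4 + 12 = 16)
Z(S, q) = ⅕ (Z(S, q) = 1/(16 - 11) = 1/5 = ⅕)
Y(c) = -9 + 20*c (Y(c) = -9 + ((c + c)*2)/(⅕) = -9 + ((2*c)*2)*5 = -9 + (4*c)*5 = -9 + 20*c)
33646 + Y(3 + 8*0) = 33646 + (-9 + 20*(3 + 8*0)) = 33646 + (-9 + 20*(3 + 0)) = 33646 + (-9 + 20*3) = 33646 + (-9 + 60) = 33646 + 51 = 33697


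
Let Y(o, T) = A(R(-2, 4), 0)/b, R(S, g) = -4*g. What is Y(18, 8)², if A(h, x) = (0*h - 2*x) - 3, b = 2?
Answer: 9/4 ≈ 2.2500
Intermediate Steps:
A(h, x) = -3 - 2*x (A(h, x) = (0 - 2*x) - 3 = -2*x - 3 = -3 - 2*x)
Y(o, T) = -3/2 (Y(o, T) = (-3 - 2*0)/2 = (-3 + 0)*(½) = -3*½ = -3/2)
Y(18, 8)² = (-3/2)² = 9/4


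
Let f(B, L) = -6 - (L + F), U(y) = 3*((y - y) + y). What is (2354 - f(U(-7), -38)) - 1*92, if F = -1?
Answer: 2229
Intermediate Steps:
U(y) = 3*y (U(y) = 3*(0 + y) = 3*y)
f(B, L) = -5 - L (f(B, L) = -6 - (L - 1) = -6 - (-1 + L) = -6 + (1 - L) = -5 - L)
(2354 - f(U(-7), -38)) - 1*92 = (2354 - (-5 - 1*(-38))) - 1*92 = (2354 - (-5 + 38)) - 92 = (2354 - 1*33) - 92 = (2354 - 33) - 92 = 2321 - 92 = 2229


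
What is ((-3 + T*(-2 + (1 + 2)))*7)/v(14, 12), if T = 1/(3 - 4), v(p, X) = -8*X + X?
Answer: ⅓ ≈ 0.33333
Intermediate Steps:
v(p, X) = -7*X
T = -1 (T = 1/(-1) = -1)
((-3 + T*(-2 + (1 + 2)))*7)/v(14, 12) = ((-3 - (-2 + (1 + 2)))*7)/((-7*12)) = ((-3 - (-2 + 3))*7)/(-84) = -(-3 - 1*1)*7/84 = -(-3 - 1)*7/84 = -(-1)*7/21 = -1/84*(-28) = ⅓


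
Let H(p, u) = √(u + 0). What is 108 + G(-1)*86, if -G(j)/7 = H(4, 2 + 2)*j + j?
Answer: 1914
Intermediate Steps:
H(p, u) = √u
G(j) = -21*j (G(j) = -7*(√(2 + 2)*j + j) = -7*(√4*j + j) = -7*(2*j + j) = -21*j)
108 + G(-1)*86 = 108 - 21*(-1)*86 = 108 + 21*86 = 108 + 1806 = 1914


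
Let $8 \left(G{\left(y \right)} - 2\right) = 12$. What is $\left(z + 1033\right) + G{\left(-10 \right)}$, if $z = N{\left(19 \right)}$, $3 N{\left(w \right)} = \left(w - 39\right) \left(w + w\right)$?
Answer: $\frac{4699}{6} \approx 783.17$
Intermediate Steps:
$N{\left(w \right)} = \frac{2 w \left(-39 + w\right)}{3}$ ($N{\left(w \right)} = \frac{\left(w - 39\right) \left(w + w\right)}{3} = \frac{\left(-39 + w\right) 2 w}{3} = \frac{2 w \left(-39 + w\right)}{3}$)
$G{\left(y \right)} = \frac{7}{2}$ ($G{\left(y \right)} = 2 + \frac{1}{8} \cdot 12 = 2 + \frac{3}{2} = \frac{7}{2}$)
$z = - \frac{760}{3}$ ($z = \frac{2}{3} \cdot 19 \left(-39 + 19\right) = \frac{2}{3} \cdot 19 \left(-20\right) = - \frac{760}{3} \approx -253.33$)
$\left(z + 1033\right) + G{\left(-10 \right)} = \left(- \frac{760}{3} + 1033\right) + \frac{7}{2} = \frac{2339}{3} + \frac{7}{2} = \frac{4699}{6}$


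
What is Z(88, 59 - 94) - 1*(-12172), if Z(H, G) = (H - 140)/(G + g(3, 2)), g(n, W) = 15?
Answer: 60873/5 ≈ 12175.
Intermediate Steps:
Z(H, G) = (-140 + H)/(15 + G) (Z(H, G) = (H - 140)/(G + 15) = (-140 + H)/(15 + G))
Z(88, 59 - 94) - 1*(-12172) = (-140 + 88)/(15 + (59 - 94)) - 1*(-12172) = -52/(15 - 35) + 12172 = -52/(-20) + 12172 = -1/20*(-52) + 12172 = 13/5 + 12172 = 60873/5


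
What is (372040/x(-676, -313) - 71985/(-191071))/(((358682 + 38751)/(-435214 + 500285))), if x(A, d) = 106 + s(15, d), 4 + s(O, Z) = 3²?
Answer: 4626160613582425/8429109202473 ≈ 548.83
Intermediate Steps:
s(O, Z) = 5 (s(O, Z) = -4 + 3² = -4 + 9 = 5)
x(A, d) = 111 (x(A, d) = 106 + 5 = 111)
(372040/x(-676, -313) - 71985/(-191071))/(((358682 + 38751)/(-435214 + 500285))) = (372040/111 - 71985/(-191071))/(((358682 + 38751)/(-435214 + 500285))) = (372040*(1/111) - 71985*(-1/191071))/((397433/65071)) = (372040/111 + 71985/191071)/((397433*(1/65071))) = 71094045175/(21208881*(397433/65071)) = (71094045175/21208881)*(65071/397433) = 4626160613582425/8429109202473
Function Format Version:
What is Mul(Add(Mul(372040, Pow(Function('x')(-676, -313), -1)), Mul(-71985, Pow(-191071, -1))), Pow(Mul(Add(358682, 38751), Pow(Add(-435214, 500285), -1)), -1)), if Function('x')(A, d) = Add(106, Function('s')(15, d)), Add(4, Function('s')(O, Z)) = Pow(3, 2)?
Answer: Rational(4626160613582425, 8429109202473) ≈ 548.83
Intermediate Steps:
Function('s')(O, Z) = 5 (Function('s')(O, Z) = Add(-4, Pow(3, 2)) = Add(-4, 9) = 5)
Function('x')(A, d) = 111 (Function('x')(A, d) = Add(106, 5) = 111)
Mul(Add(Mul(372040, Pow(Function('x')(-676, -313), -1)), Mul(-71985, Pow(-191071, -1))), Pow(Mul(Add(358682, 38751), Pow(Add(-435214, 500285), -1)), -1)) = Mul(Add(Mul(372040, Pow(111, -1)), Mul(-71985, Pow(-191071, -1))), Pow(Mul(Add(358682, 38751), Pow(Add(-435214, 500285), -1)), -1)) = Mul(Add(Mul(372040, Rational(1, 111)), Mul(-71985, Rational(-1, 191071))), Pow(Mul(397433, Pow(65071, -1)), -1)) = Mul(Add(Rational(372040, 111), Rational(71985, 191071)), Pow(Mul(397433, Rational(1, 65071)), -1)) = Mul(Rational(71094045175, 21208881), Pow(Rational(397433, 65071), -1)) = Mul(Rational(71094045175, 21208881), Rational(65071, 397433)) = Rational(4626160613582425, 8429109202473)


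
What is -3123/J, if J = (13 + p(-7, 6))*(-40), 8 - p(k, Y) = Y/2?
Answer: 347/80 ≈ 4.3375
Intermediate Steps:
p(k, Y) = 8 - Y/2
J = -720 (J = (13 + (8 - ½*6))*(-40) = (13 + (8 - 3))*(-40) = (13 + 5)*(-40) = 18*(-40) = -720)
-3123/J = -3123/(-720) = -3123*(-1/720) = 347/80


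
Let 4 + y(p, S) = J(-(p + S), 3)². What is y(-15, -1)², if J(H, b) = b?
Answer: 25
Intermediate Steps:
y(p, S) = 5 (y(p, S) = -4 + 3² = -4 + 9 = 5)
y(-15, -1)² = 5² = 25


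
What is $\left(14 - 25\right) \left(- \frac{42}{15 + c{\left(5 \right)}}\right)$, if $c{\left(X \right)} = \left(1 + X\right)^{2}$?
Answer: $\frac{154}{17} \approx 9.0588$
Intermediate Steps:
$\left(14 - 25\right) \left(- \frac{42}{15 + c{\left(5 \right)}}\right) = \left(14 - 25\right) \left(- \frac{42}{15 + \left(1 + 5\right)^{2}}\right) = - 11 \left(- \frac{42}{15 + 6^{2}}\right) = - 11 \left(- \frac{42}{15 + 36}\right) = - 11 \left(- \frac{42}{51}\right) = - 11 \left(\left(-42\right) \frac{1}{51}\right) = \left(-11\right) \left(- \frac{14}{17}\right) = \frac{154}{17}$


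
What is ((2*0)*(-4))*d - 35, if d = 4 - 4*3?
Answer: -35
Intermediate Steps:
d = -8 (d = 4 - 12 = -8)
((2*0)*(-4))*d - 35 = ((2*0)*(-4))*(-8) - 35 = (0*(-4))*(-8) - 35 = 0*(-8) - 35 = 0 - 35 = -35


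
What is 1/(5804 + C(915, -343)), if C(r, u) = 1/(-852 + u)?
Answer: 1195/6935779 ≈ 0.00017229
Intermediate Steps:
1/(5804 + C(915, -343)) = 1/(5804 + 1/(-852 - 343)) = 1/(5804 + 1/(-1195)) = 1/(5804 - 1/1195) = 1/(6935779/1195) = 1195/6935779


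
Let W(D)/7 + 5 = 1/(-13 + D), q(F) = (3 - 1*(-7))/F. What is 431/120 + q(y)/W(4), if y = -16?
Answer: 139457/38640 ≈ 3.6091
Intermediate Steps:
q(F) = 10/F (q(F) = (3 + 7)/F = 10/F)
W(D) = -35 + 7/(-13 + D)
431/120 + q(y)/W(4) = 431/120 + (10/(-16))/((7*(66 - 5*4)/(-13 + 4))) = 431*(1/120) + (10*(-1/16))/((7*(66 - 20)/(-9))) = 431/120 - 5/(8*(7*(-⅑)*46)) = 431/120 - 5/(8*(-322/9)) = 431/120 - 5/8*(-9/322) = 431/120 + 45/2576 = 139457/38640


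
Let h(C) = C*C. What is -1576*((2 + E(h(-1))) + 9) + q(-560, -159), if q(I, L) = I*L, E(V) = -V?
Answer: 73280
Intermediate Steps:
h(C) = C²
-1576*((2 + E(h(-1))) + 9) + q(-560, -159) = -1576*((2 - 1*(-1)²) + 9) - 560*(-159) = -1576*((2 - 1*1) + 9) + 89040 = -1576*((2 - 1) + 9) + 89040 = -1576*(1 + 9) + 89040 = -1576*10 + 89040 = -15760 + 89040 = 73280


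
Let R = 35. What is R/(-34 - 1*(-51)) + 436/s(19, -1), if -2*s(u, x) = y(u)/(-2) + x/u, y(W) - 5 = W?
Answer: 289671/3893 ≈ 74.408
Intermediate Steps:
y(W) = 5 + W
s(u, x) = 5/4 + u/4 - x/(2*u) (s(u, x) = -((5 + u)/(-2) + x/u)/2 = -((5 + u)*(-1/2) + x/u)/2 = -((-5/2 - u/2) + x/u)/2 = -(-5/2 - u/2 + x/u)/2 = 5/4 + u/4 - x/(2*u))
R/(-34 - 1*(-51)) + 436/s(19, -1) = 35/(-34 - 1*(-51)) + 436/(((1/4)*(-2*(-1) + 19*(5 + 19))/19)) = 35/(-34 + 51) + 436/(((1/4)*(1/19)*(2 + 19*24))) = 35/17 + 436/(((1/4)*(1/19)*(2 + 456))) = 35*(1/17) + 436/(((1/4)*(1/19)*458)) = 35/17 + 436/(229/38) = 35/17 + 436*(38/229) = 35/17 + 16568/229 = 289671/3893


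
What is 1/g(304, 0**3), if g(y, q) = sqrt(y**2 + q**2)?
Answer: 1/304 ≈ 0.0032895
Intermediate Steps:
g(y, q) = sqrt(q**2 + y**2)
1/g(304, 0**3) = 1/(sqrt((0**3)**2 + 304**2)) = 1/(sqrt(0**2 + 92416)) = 1/(sqrt(0 + 92416)) = 1/(sqrt(92416)) = 1/304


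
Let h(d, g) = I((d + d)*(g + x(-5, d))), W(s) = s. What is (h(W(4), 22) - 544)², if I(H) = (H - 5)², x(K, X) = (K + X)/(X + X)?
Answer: 804062736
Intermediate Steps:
x(K, X) = (K + X)/(2*X) (x(K, X) = (K + X)/((2*X)) = (K + X)*(1/(2*X)) = (K + X)/(2*X))
I(H) = (-5 + H)²
h(d, g) = (-5 + 2*d*(g + (-5 + d)/(2*d)))² (h(d, g) = (-5 + (d + d)*(g + (-5 + d)/(2*d)))² = (-5 + (2*d)*(g + (-5 + d)/(2*d)))² = (-5 + 2*d*(g + (-5 + d)/(2*d)))²)
(h(W(4), 22) - 544)² = ((-10 + 4 + 2*4*22)² - 544)² = ((-10 + 4 + 176)² - 544)² = (170² - 544)² = (28900 - 544)² = 28356² = 804062736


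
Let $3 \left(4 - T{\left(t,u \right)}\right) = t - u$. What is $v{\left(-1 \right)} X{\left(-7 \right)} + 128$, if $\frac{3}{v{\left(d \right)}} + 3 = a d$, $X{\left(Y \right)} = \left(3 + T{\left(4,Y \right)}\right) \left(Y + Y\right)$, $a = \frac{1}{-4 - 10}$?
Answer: $\frac{7208}{41} \approx 175.8$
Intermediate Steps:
$T{\left(t,u \right)} = 4 - \frac{t}{3} + \frac{u}{3}$ ($T{\left(t,u \right)} = 4 - \frac{t - u}{3} = 4 - \left(- \frac{u}{3} + \frac{t}{3}\right) = 4 - \frac{t}{3} + \frac{u}{3}$)
$a = - \frac{1}{14}$ ($a = \frac{1}{-14} = - \frac{1}{14} \approx -0.071429$)
$X{\left(Y \right)} = 2 Y \left(\frac{17}{3} + \frac{Y}{3}\right)$ ($X{\left(Y \right)} = \left(3 + \left(4 - \frac{4}{3} + \frac{Y}{3}\right)\right) \left(Y + Y\right) = \left(3 + \left(4 - \frac{4}{3} + \frac{Y}{3}\right)\right) 2 Y = \left(3 + \left(\frac{8}{3} + \frac{Y}{3}\right)\right) 2 Y = \left(\frac{17}{3} + \frac{Y}{3}\right) 2 Y = 2 Y \left(\frac{17}{3} + \frac{Y}{3}\right)$)
$v{\left(d \right)} = \frac{3}{-3 - \frac{d}{14}}$
$v{\left(-1 \right)} X{\left(-7 \right)} + 128 = - \frac{42}{42 - 1} \cdot \frac{2}{3} \left(-7\right) \left(17 - 7\right) + 128 = - \frac{42}{41} \cdot \frac{2}{3} \left(-7\right) 10 + 128 = \left(-42\right) \frac{1}{41} \left(- \frac{140}{3}\right) + 128 = \left(- \frac{42}{41}\right) \left(- \frac{140}{3}\right) + 128 = \frac{1960}{41} + 128 = \frac{7208}{41}$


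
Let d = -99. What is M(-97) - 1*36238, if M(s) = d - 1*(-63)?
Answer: -36274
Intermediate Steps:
M(s) = -36 (M(s) = -99 - 1*(-63) = -99 + 63 = -36)
M(-97) - 1*36238 = -36 - 1*36238 = -36 - 36238 = -36274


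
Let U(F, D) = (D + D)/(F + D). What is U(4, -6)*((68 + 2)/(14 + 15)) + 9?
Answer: 681/29 ≈ 23.483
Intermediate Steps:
U(F, D) = 2*D/(D + F) (U(F, D) = (2*D)/(D + F) = 2*D/(D + F))
U(4, -6)*((68 + 2)/(14 + 15)) + 9 = (2*(-6)/(-6 + 4))*((68 + 2)/(14 + 15)) + 9 = (2*(-6)/(-2))*(70/29) + 9 = (2*(-6)*(-½))*(70*(1/29)) + 9 = 6*(70/29) + 9 = 420/29 + 9 = 681/29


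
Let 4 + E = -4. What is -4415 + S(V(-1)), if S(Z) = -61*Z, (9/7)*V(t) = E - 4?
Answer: -11537/3 ≈ -3845.7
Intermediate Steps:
E = -8 (E = -4 - 4 = -8)
V(t) = -28/3 (V(t) = 7*(-8 - 4)/9 = (7/9)*(-12) = -28/3)
-4415 + S(V(-1)) = -4415 - 61*(-28/3) = -4415 + 1708/3 = -11537/3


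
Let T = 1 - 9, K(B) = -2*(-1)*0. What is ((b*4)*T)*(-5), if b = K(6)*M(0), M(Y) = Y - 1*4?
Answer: 0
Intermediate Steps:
M(Y) = -4 + Y (M(Y) = Y - 4 = -4 + Y)
K(B) = 0 (K(B) = 2*0 = 0)
b = 0 (b = 0*(-4 + 0) = 0*(-4) = 0)
T = -8
((b*4)*T)*(-5) = ((0*4)*(-8))*(-5) = (0*(-8))*(-5) = 0*(-5) = 0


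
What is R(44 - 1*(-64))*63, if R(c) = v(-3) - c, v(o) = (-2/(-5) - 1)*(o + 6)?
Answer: -34587/5 ≈ -6917.4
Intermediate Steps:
v(o) = -18/5 - 3*o/5 (v(o) = (-2*(-1/5) - 1)*(6 + o) = (2/5 - 1)*(6 + o) = -3*(6 + o)/5 = -18/5 - 3*o/5)
R(c) = -9/5 - c (R(c) = (-18/5 - 3/5*(-3)) - c = (-18/5 + 9/5) - c = -9/5 - c)
R(44 - 1*(-64))*63 = (-9/5 - (44 - 1*(-64)))*63 = (-9/5 - (44 + 64))*63 = (-9/5 - 1*108)*63 = (-9/5 - 108)*63 = -549/5*63 = -34587/5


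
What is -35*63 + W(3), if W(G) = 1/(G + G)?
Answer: -13229/6 ≈ -2204.8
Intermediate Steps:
W(G) = 1/(2*G)
-35*63 + W(3) = -35*63 + (½)/3 = -2205 + (½)*(⅓) = -2205 + ⅙ = -13229/6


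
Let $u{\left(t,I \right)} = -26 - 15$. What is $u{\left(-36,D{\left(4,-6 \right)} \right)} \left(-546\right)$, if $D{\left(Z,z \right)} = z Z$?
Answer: $22386$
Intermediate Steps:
$D{\left(Z,z \right)} = Z z$
$u{\left(t,I \right)} = -41$ ($u{\left(t,I \right)} = -26 - 15 = -41$)
$u{\left(-36,D{\left(4,-6 \right)} \right)} \left(-546\right) = \left(-41\right) \left(-546\right) = 22386$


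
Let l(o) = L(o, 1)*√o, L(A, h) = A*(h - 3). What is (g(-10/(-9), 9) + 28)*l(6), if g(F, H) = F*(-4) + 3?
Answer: -956*√6/3 ≈ -780.57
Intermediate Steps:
L(A, h) = A*(-3 + h)
l(o) = -2*o^(3/2) (l(o) = (o*(-3 + 1))*√o = (o*(-2))*√o = (-2*o)*√o = -2*o^(3/2))
g(F, H) = 3 - 4*F (g(F, H) = -4*F + 3 = 3 - 4*F)
(g(-10/(-9), 9) + 28)*l(6) = ((3 - (-40)/(-9)) + 28)*(-12*√6) = ((3 - (-40)*(-1)/9) + 28)*(-12*√6) = ((3 - 4*10/9) + 28)*(-12*√6) = ((3 - 40/9) + 28)*(-12*√6) = (-13/9 + 28)*(-12*√6) = 239*(-12*√6)/9 = -956*√6/3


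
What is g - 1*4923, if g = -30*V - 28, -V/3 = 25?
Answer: -2701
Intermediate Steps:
V = -75 (V = -3*25 = -75)
g = 2222 (g = -30*(-75) - 28 = 2250 - 28 = 2222)
g - 1*4923 = 2222 - 1*4923 = 2222 - 4923 = -2701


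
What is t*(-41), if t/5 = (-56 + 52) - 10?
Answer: 2870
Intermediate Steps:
t = -70 (t = 5*((-56 + 52) - 10) = 5*(-4 - 10) = 5*(-14) = -70)
t*(-41) = -70*(-41) = 2870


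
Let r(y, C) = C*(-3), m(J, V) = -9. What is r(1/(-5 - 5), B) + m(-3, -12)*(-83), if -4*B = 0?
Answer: 747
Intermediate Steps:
B = 0 (B = -1/4*0 = 0)
r(y, C) = -3*C
r(1/(-5 - 5), B) + m(-3, -12)*(-83) = -3*0 - 9*(-83) = 0 + 747 = 747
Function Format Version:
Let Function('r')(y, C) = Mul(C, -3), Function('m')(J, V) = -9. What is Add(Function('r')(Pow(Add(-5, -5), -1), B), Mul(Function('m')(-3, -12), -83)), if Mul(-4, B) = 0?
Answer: 747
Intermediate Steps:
B = 0 (B = Mul(Rational(-1, 4), 0) = 0)
Function('r')(y, C) = Mul(-3, C)
Add(Function('r')(Pow(Add(-5, -5), -1), B), Mul(Function('m')(-3, -12), -83)) = Add(Mul(-3, 0), Mul(-9, -83)) = Add(0, 747) = 747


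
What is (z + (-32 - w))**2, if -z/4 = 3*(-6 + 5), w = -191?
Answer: 29241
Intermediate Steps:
z = 12 (z = -12*(-6 + 5) = -12*(-1) = -4*(-3) = 12)
(z + (-32 - w))**2 = (12 + (-32 - 1*(-191)))**2 = (12 + (-32 + 191))**2 = (12 + 159)**2 = 171**2 = 29241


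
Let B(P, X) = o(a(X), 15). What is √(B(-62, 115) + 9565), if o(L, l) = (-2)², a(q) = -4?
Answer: √9569 ≈ 97.821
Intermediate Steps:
o(L, l) = 4
B(P, X) = 4
√(B(-62, 115) + 9565) = √(4 + 9565) = √9569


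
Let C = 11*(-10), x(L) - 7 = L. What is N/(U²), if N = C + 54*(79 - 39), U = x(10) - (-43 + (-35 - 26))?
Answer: 2050/14641 ≈ 0.14002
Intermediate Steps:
x(L) = 7 + L
C = -110
U = 121 (U = (7 + 10) - (-43 + (-35 - 26)) = 17 - (-43 - 61) = 17 - 1*(-104) = 17 + 104 = 121)
N = 2050 (N = -110 + 54*(79 - 39) = -110 + 54*40 = -110 + 2160 = 2050)
N/(U²) = 2050/(121²) = 2050/14641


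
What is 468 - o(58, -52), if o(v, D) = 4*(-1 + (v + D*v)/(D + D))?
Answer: 4657/13 ≈ 358.23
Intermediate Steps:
o(v, D) = -4 + 2*(v + D*v)/D (o(v, D) = 4*(-1 + (v + D*v)/((2*D))) = 4*(-1 + (v + D*v)*(1/(2*D))) = 4*(-1 + (v + D*v)/(2*D)) = -4 + 2*(v + D*v)/D)
468 - o(58, -52) = 468 - (-4 + 2*58 + 2*58/(-52)) = 468 - (-4 + 116 + 2*58*(-1/52)) = 468 - (-4 + 116 - 29/13) = 468 - 1*1427/13 = 468 - 1427/13 = 4657/13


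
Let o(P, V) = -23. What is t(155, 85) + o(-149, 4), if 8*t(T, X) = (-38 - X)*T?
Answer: -19249/8 ≈ -2406.1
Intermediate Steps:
t(T, X) = T*(-38 - X)/8 (t(T, X) = ((-38 - X)*T)/8 = (T*(-38 - X))/8 = T*(-38 - X)/8)
t(155, 85) + o(-149, 4) = -1/8*155*(38 + 85) - 23 = -1/8*155*123 - 23 = -19065/8 - 23 = -19249/8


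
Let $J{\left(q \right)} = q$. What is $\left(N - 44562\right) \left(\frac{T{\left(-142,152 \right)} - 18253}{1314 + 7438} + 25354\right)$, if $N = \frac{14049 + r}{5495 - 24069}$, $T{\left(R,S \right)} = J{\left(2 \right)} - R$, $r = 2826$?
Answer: $- \frac{183652701353874837}{162559648} \approx -1.1298 \cdot 10^{9}$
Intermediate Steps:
$T{\left(R,S \right)} = 2 - R$
$N = - \frac{16875}{18574}$ ($N = \frac{14049 + 2826}{5495 - 24069} = \frac{16875}{-18574} = 16875 \left(- \frac{1}{18574}\right) = - \frac{16875}{18574} \approx -0.90853$)
$\left(N - 44562\right) \left(\frac{T{\left(-142,152 \right)} - 18253}{1314 + 7438} + 25354\right) = \left(- \frac{16875}{18574} - 44562\right) \left(\frac{\left(2 - -142\right) - 18253}{1314 + 7438} + 25354\right) = - \frac{827711463 \left(\frac{\left(2 + 142\right) - 18253}{8752} + 25354\right)}{18574} = - \frac{827711463 \left(\left(144 - 18253\right) \frac{1}{8752} + 25354\right)}{18574} = - \frac{827711463 \left(\left(-18109\right) \frac{1}{8752} + 25354\right)}{18574} = - \frac{827711463 \left(- \frac{18109}{8752} + 25354\right)}{18574} = \left(- \frac{827711463}{18574}\right) \frac{221880099}{8752} = - \frac{183652701353874837}{162559648}$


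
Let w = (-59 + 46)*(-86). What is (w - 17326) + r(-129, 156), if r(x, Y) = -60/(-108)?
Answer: -145867/9 ≈ -16207.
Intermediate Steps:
r(x, Y) = 5/9 (r(x, Y) = -60*(-1/108) = 5/9)
w = 1118 (w = -13*(-86) = 1118)
(w - 17326) + r(-129, 156) = (1118 - 17326) + 5/9 = -16208 + 5/9 = -145867/9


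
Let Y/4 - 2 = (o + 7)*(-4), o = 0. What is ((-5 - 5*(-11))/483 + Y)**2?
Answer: 2518233124/233289 ≈ 10794.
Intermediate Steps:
Y = -104 (Y = 8 + 4*((0 + 7)*(-4)) = 8 + 4*(7*(-4)) = 8 + 4*(-28) = 8 - 112 = -104)
((-5 - 5*(-11))/483 + Y)**2 = ((-5 - 5*(-11))/483 - 104)**2 = ((-5 + 55)*(1/483) - 104)**2 = (50*(1/483) - 104)**2 = (50/483 - 104)**2 = (-50182/483)**2 = 2518233124/233289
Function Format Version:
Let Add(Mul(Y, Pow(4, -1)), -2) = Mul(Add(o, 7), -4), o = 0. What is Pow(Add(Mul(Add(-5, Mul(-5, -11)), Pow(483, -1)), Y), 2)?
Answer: Rational(2518233124, 233289) ≈ 10794.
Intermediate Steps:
Y = -104 (Y = Add(8, Mul(4, Mul(Add(0, 7), -4))) = Add(8, Mul(4, Mul(7, -4))) = Add(8, Mul(4, -28)) = Add(8, -112) = -104)
Pow(Add(Mul(Add(-5, Mul(-5, -11)), Pow(483, -1)), Y), 2) = Pow(Add(Mul(Add(-5, Mul(-5, -11)), Pow(483, -1)), -104), 2) = Pow(Add(Mul(Add(-5, 55), Rational(1, 483)), -104), 2) = Pow(Add(Mul(50, Rational(1, 483)), -104), 2) = Pow(Add(Rational(50, 483), -104), 2) = Pow(Rational(-50182, 483), 2) = Rational(2518233124, 233289)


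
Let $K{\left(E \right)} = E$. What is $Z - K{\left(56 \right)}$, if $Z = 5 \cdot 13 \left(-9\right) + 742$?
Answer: $101$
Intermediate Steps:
$Z = 157$ ($Z = 65 \left(-9\right) + 742 = -585 + 742 = 157$)
$Z - K{\left(56 \right)} = 157 - 56 = 101$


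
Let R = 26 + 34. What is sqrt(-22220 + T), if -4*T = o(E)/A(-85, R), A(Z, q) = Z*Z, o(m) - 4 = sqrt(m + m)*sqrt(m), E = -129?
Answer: sqrt(-642158004 + 129*sqrt(2))/170 ≈ 149.06*I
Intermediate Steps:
R = 60
o(m) = 4 + m*sqrt(2) (o(m) = 4 + sqrt(m + m)*sqrt(m) = 4 + sqrt(2*m)*sqrt(m) = 4 + (sqrt(2)*sqrt(m))*sqrt(m) = 4 + m*sqrt(2))
A(Z, q) = Z**2
T = -1/7225 + 129*sqrt(2)/28900 (T = -(4 - 129*sqrt(2))/(4*((-85)**2)) = -(4 - 129*sqrt(2))/(4*7225) = -(4/7225 - 129*sqrt(2)/7225)/4 = -1/7225 + 129*sqrt(2)/28900 ≈ 0.0061742)
sqrt(-22220 + T) = sqrt(-22220 + (-1/7225 + 129*sqrt(2)/28900)) = sqrt(-160539501/7225 + 129*sqrt(2)/28900)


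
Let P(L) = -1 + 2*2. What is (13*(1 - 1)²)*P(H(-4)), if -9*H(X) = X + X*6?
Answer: 0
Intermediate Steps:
H(X) = -7*X/9 (H(X) = -(X + X*6)/9 = -(X + 6*X)/9 = -7*X/9)
P(L) = 3 (P(L) = -1 + 4 = 3)
(13*(1 - 1)²)*P(H(-4)) = (13*(1 - 1)²)*3 = (13*0²)*3 = (13*0)*3 = 0*3 = 0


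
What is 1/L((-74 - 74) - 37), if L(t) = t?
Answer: -1/185 ≈ -0.0054054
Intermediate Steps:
1/L((-74 - 74) - 37) = 1/((-74 - 74) - 37) = 1/(-148 - 37) = 1/(-185) = -1/185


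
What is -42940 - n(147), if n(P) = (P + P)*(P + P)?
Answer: -129376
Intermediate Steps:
n(P) = 4*P² (n(P) = (2*P)*(2*P) = 4*P²)
-42940 - n(147) = -42940 - 4*147² = -42940 - 4*21609 = -42940 - 1*86436 = -42940 - 86436 = -129376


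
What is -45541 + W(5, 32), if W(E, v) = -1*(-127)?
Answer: -45414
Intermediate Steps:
W(E, v) = 127
-45541 + W(5, 32) = -45541 + 127 = -45414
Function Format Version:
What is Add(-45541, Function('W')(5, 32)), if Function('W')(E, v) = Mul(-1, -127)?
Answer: -45414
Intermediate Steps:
Function('W')(E, v) = 127
Add(-45541, Function('W')(5, 32)) = Add(-45541, 127) = -45414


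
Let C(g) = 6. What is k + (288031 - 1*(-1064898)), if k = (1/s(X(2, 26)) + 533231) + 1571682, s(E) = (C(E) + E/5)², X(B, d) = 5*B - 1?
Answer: 5259377707/1521 ≈ 3.4578e+6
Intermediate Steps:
X(B, d) = -1 + 5*B
s(E) = (6 + E/5)²
k = 3201572698/1521 (k = (1/((30 + (-1 + 5*2))²/25) + 533231) + 1571682 = (1/((30 + (-1 + 10))²/25) + 533231) + 1571682 = (1/((30 + 9)²/25) + 533231) + 1571682 = (1/((1/25)*39²) + 533231) + 1571682 = (1/((1/25)*1521) + 533231) + 1571682 = (1/(1521/25) + 533231) + 1571682 = (25/1521 + 533231) + 1571682 = 811044376/1521 + 1571682 = 3201572698/1521 ≈ 2.1049e+6)
k + (288031 - 1*(-1064898)) = 3201572698/1521 + (288031 - 1*(-1064898)) = 3201572698/1521 + (288031 + 1064898) = 3201572698/1521 + 1352929 = 5259377707/1521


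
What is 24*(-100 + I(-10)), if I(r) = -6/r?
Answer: -11928/5 ≈ -2385.6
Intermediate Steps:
24*(-100 + I(-10)) = 24*(-100 - 6/(-10)) = 24*(-100 - 6*(-1/10)) = 24*(-100 + 3/5) = 24*(-497/5) = -11928/5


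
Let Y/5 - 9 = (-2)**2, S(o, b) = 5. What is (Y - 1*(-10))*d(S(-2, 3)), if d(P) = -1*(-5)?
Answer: 375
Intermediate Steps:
Y = 65 (Y = 45 + 5*(-2)**2 = 45 + 5*4 = 45 + 20 = 65)
d(P) = 5
(Y - 1*(-10))*d(S(-2, 3)) = (65 - 1*(-10))*5 = (65 + 10)*5 = 75*5 = 375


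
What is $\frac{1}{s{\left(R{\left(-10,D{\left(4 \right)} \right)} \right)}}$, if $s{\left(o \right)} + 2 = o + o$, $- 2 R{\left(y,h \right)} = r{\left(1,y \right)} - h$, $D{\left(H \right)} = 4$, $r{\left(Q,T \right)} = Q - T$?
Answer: $- \frac{1}{9} \approx -0.11111$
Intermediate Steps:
$R{\left(y,h \right)} = - \frac{1}{2} + \frac{h}{2} + \frac{y}{2}$ ($R{\left(y,h \right)} = - \frac{\left(1 - y\right) - h}{2} = - \frac{1 - h - y}{2} = - \frac{1}{2} + \frac{h}{2} + \frac{y}{2}$)
$s{\left(o \right)} = -2 + 2 o$ ($s{\left(o \right)} = -2 + \left(o + o\right) = -2 + 2 o$)
$\frac{1}{s{\left(R{\left(-10,D{\left(4 \right)} \right)} \right)}} = \frac{1}{-2 + 2 \left(- \frac{1}{2} + \frac{1}{2} \cdot 4 + \frac{1}{2} \left(-10\right)\right)} = \frac{1}{-2 + 2 \left(- \frac{1}{2} + 2 - 5\right)} = \frac{1}{-2 + 2 \left(- \frac{7}{2}\right)} = \frac{1}{-2 - 7} = \frac{1}{-9} = - \frac{1}{9}$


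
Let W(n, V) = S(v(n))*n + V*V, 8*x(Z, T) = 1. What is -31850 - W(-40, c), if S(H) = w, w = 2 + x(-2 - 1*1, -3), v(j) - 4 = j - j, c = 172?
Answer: -61349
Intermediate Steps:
x(Z, T) = 1/8 (x(Z, T) = (1/8)*1 = 1/8)
v(j) = 4 (v(j) = 4 + (j - j) = 4 + 0 = 4)
w = 17/8 (w = 2 + 1/8 = 17/8 ≈ 2.1250)
S(H) = 17/8
W(n, V) = V**2 + 17*n/8 (W(n, V) = 17*n/8 + V*V = 17*n/8 + V**2 = V**2 + 17*n/8)
-31850 - W(-40, c) = -31850 - (172**2 + (17/8)*(-40)) = -31850 - (29584 - 85) = -31850 - 1*29499 = -31850 - 29499 = -61349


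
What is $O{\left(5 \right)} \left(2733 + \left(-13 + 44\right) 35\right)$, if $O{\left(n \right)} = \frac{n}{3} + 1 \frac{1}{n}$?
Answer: $\frac{106904}{15} \approx 7126.9$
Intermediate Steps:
$O{\left(n \right)} = \frac{1}{n} + \frac{n}{3}$ ($O{\left(n \right)} = n \frac{1}{3} + \frac{1}{n} = \frac{n}{3} + \frac{1}{n} = \frac{1}{n} + \frac{n}{3}$)
$O{\left(5 \right)} \left(2733 + \left(-13 + 44\right) 35\right) = \left(\frac{1}{5} + \frac{1}{3} \cdot 5\right) \left(2733 + \left(-13 + 44\right) 35\right) = \left(\frac{1}{5} + \frac{5}{3}\right) \left(2733 + 31 \cdot 35\right) = \frac{28 \left(2733 + 1085\right)}{15} = \frac{28}{15} \cdot 3818 = \frac{106904}{15}$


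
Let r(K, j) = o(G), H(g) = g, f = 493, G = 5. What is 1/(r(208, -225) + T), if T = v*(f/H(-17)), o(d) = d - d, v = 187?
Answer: -1/5423 ≈ -0.00018440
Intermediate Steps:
o(d) = 0
r(K, j) = 0
T = -5423 (T = 187*(493/(-17)) = 187*(493*(-1/17)) = 187*(-29) = -5423)
1/(r(208, -225) + T) = 1/(0 - 5423) = 1/(-5423) = -1/5423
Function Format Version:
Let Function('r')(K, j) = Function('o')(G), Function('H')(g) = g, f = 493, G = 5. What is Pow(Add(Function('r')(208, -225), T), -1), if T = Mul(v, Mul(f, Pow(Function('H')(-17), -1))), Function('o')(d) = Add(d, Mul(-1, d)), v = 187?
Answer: Rational(-1, 5423) ≈ -0.00018440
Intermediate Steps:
Function('o')(d) = 0
Function('r')(K, j) = 0
T = -5423 (T = Mul(187, Mul(493, Pow(-17, -1))) = Mul(187, Mul(493, Rational(-1, 17))) = Mul(187, -29) = -5423)
Pow(Add(Function('r')(208, -225), T), -1) = Pow(Add(0, -5423), -1) = Pow(-5423, -1) = Rational(-1, 5423)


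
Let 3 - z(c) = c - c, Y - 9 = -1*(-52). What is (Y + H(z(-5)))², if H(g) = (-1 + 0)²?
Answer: 3844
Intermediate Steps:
Y = 61 (Y = 9 - 1*(-52) = 9 + 52 = 61)
z(c) = 3 (z(c) = 3 - (c - c) = 3 - 1*0 = 3 + 0 = 3)
H(g) = 1 (H(g) = (-1)² = 1)
(Y + H(z(-5)))² = (61 + 1)² = 62² = 3844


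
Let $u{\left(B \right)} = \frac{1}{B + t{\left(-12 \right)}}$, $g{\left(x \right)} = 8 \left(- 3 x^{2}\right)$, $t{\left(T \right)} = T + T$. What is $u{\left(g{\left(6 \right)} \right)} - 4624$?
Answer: $- \frac{4106113}{888} \approx -4624.0$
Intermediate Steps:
$t{\left(T \right)} = 2 T$
$g{\left(x \right)} = - 24 x^{2}$
$u{\left(B \right)} = \frac{1}{-24 + B}$ ($u{\left(B \right)} = \frac{1}{B + 2 \left(-12\right)} = \frac{1}{B - 24} = \frac{1}{-24 + B}$)
$u{\left(g{\left(6 \right)} \right)} - 4624 = \frac{1}{-24 - 24 \cdot 6^{2}} - 4624 = \frac{1}{-24 - 864} - 4624 = \frac{1}{-888} - 4624 = - \frac{1}{888} - 4624 = - \frac{4106113}{888}$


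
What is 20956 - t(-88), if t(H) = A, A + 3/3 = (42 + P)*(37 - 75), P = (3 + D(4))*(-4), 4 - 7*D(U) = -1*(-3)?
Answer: 154527/7 ≈ 22075.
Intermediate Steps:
D(U) = ⅐ (D(U) = 4/7 - (-1)*(-3)/7 = 4/7 - ⅐*3 = 4/7 - 3/7 = ⅐)
P = -88/7 (P = (3 + ⅐)*(-4) = (22/7)*(-4) = -88/7 ≈ -12.571)
A = -7835/7 (A = -1 + (42 - 88/7)*(37 - 75) = -1 + (206/7)*(-38) = -1 - 7828/7 = -7835/7 ≈ -1119.3)
t(H) = -7835/7
20956 - t(-88) = 20956 - 1*(-7835/7) = 20956 + 7835/7 = 154527/7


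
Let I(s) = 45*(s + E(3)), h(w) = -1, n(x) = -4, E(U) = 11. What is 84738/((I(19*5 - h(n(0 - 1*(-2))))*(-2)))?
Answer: -14123/1605 ≈ -8.7994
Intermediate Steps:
I(s) = 495 + 45*s (I(s) = 45*(s + 11) = 45*(11 + s) = 495 + 45*s)
84738/((I(19*5 - h(n(0 - 1*(-2))))*(-2))) = 84738/(((495 + 45*(19*5 - 1*(-1)))*(-2))) = 84738/(((495 + 45*(95 + 1))*(-2))) = 84738/(((495 + 45*96)*(-2))) = 84738/(((495 + 4320)*(-2))) = 84738/((4815*(-2))) = 84738/(-9630) = 84738*(-1/9630) = -14123/1605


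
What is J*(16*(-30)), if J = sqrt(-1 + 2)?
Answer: -480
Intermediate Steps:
J = 1 (J = sqrt(1) = 1)
J*(16*(-30)) = 1*(16*(-30)) = 1*(-480) = -480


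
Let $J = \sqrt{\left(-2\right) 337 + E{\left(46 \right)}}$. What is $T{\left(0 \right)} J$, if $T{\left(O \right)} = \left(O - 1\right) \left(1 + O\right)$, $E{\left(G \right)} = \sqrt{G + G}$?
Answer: $- i \sqrt{674 - 2 \sqrt{23}} \approx - 25.776 i$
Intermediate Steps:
$E{\left(G \right)} = \sqrt{2} \sqrt{G}$ ($E{\left(G \right)} = \sqrt{2 G} = \sqrt{2} \sqrt{G}$)
$J = \sqrt{-674 + 2 \sqrt{23}}$ ($J = \sqrt{\left(-2\right) 337 + \sqrt{2} \sqrt{46}} = \sqrt{-674 + 2 \sqrt{23}} \approx 25.776 i$)
$T{\left(O \right)} = \left(1 + O\right) \left(-1 + O\right)$ ($T{\left(O \right)} = \left(-1 + O\right) \left(1 + O\right) = \left(1 + O\right) \left(-1 + O\right)$)
$T{\left(0 \right)} J = \left(-1 + 0^{2}\right) \sqrt{-674 + 2 \sqrt{23}} = \left(-1 + 0\right) \sqrt{-674 + 2 \sqrt{23}} = - \sqrt{-674 + 2 \sqrt{23}}$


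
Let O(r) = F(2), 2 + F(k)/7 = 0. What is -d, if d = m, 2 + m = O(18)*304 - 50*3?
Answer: 4408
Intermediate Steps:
F(k) = -14 (F(k) = -14 + 7*0 = -14 + 0 = -14)
O(r) = -14
m = -4408 (m = -2 + (-14*304 - 50*3) = -2 + (-4256 - 150) = -2 - 4406 = -4408)
d = -4408
-d = -1*(-4408) = 4408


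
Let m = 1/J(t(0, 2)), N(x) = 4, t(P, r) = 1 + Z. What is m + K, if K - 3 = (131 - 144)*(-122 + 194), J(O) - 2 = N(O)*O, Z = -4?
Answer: -9331/10 ≈ -933.10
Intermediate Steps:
t(P, r) = -3 (t(P, r) = 1 - 4 = -3)
J(O) = 2 + 4*O
m = -⅒ (m = 1/(2 + 4*(-3)) = 1/(2 - 12) = 1/(-10) = -⅒ ≈ -0.10000)
K = -933 (K = 3 + (131 - 144)*(-122 + 194) = 3 - 13*72 = 3 - 936 = -933)
m + K = -⅒ - 933 = -9331/10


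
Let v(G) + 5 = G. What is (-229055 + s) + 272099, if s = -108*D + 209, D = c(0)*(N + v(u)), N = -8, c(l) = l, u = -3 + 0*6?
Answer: 43253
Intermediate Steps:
u = -3 (u = -3 + 0 = -3)
v(G) = -5 + G
D = 0 (D = 0*(-8 + (-5 - 3)) = 0*(-8 - 8) = 0*(-16) = 0)
s = 209 (s = -108*0 + 209 = 0 + 209 = 209)
(-229055 + s) + 272099 = (-229055 + 209) + 272099 = -228846 + 272099 = 43253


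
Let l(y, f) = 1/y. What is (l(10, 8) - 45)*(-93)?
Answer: 41757/10 ≈ 4175.7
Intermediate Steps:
(l(10, 8) - 45)*(-93) = (1/10 - 45)*(-93) = (⅒ - 45)*(-93) = -449/10*(-93) = 41757/10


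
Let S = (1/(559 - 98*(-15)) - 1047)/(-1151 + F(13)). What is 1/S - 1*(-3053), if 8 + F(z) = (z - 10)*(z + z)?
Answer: 6487870535/2124362 ≈ 3054.0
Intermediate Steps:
F(z) = -8 + 2*z*(-10 + z) (F(z) = -8 + (z - 10)*(z + z) = -8 + (-10 + z)*(2*z) = -8 + 2*z*(-10 + z))
S = 2124362/2193349 (S = (1/(559 - 98*(-15)) - 1047)/(-1151 + (-8 - 20*13 + 2*13²)) = (1/(559 + 1470) - 1047)/(-1151 + (-8 - 260 + 2*169)) = (1/2029 - 1047)/(-1151 + (-8 - 260 + 338)) = (1/2029 - 1047)/(-1151 + 70) = -2124362/2029/(-1081) = -2124362/2029*(-1/1081) = 2124362/2193349 ≈ 0.96855)
1/S - 1*(-3053) = 1/(2124362/2193349) - 1*(-3053) = 2193349/2124362 + 3053 = 6487870535/2124362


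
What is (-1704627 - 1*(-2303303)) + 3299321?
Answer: 3897997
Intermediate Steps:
(-1704627 - 1*(-2303303)) + 3299321 = (-1704627 + 2303303) + 3299321 = 598676 + 3299321 = 3897997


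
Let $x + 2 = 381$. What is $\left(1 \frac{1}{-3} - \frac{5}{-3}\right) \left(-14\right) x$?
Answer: $- \frac{21224}{3} \approx -7074.7$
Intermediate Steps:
$x = 379$ ($x = -2 + 381 = 379$)
$\left(1 \frac{1}{-3} - \frac{5}{-3}\right) \left(-14\right) x = \left(1 \frac{1}{-3} - \frac{5}{-3}\right) \left(-14\right) 379 = \left(1 \left(- \frac{1}{3}\right) - - \frac{5}{3}\right) \left(-14\right) 379 = \left(- \frac{1}{3} + \frac{5}{3}\right) \left(-14\right) 379 = \frac{4}{3} \left(-14\right) 379 = \left(- \frac{56}{3}\right) 379 = - \frac{21224}{3}$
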